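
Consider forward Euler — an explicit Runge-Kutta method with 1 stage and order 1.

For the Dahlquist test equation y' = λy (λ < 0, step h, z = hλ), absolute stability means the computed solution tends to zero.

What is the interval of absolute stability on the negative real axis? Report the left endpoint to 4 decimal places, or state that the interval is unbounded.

On y'=λy, z=hλ:
  order 1, 1-stage ⇒ R(z)=1+z
  (e.g. R(-0.54)=0.46000, |R|=0.46000)

Solve |R(x)|<1 on ℝ⁻.
x=-0.54: |R|=0.4600
|R(-2.34)|=1.3400 |R(-1.83)|=0.8300 |R(-1.56)|=0.5600
Bisect:
  x_lo=-2.4462 |R|=1.4462  x_hi=-0.3377 |R|=0.6623
  mid=-1.39191 |R|=0.39191 →hi
  mid=-1.91903 |R|=0.91903 →hi
  mid=-2.18259 |R|=1.18259 →lo
  mid=-2.05081 |R|=1.05081 →lo
  mid=-1.98492 |R|=0.98492 →hi
  mid=-2.01787 |R|=1.01787 →lo
  mid=-2.00139 |R|=1.00139 →lo
  ...
  [-2.00011,-1.99998] ⇒ x*=-2.0000
So |R|<1 on (-2.0000, 0).

z∈(-2.0000,0).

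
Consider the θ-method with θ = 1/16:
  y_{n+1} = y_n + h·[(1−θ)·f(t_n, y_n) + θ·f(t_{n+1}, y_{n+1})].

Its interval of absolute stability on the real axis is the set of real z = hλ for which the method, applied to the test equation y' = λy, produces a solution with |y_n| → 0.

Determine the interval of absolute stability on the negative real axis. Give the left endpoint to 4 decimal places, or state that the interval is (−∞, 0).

(-2.2857, 0).

Set f=λy, z=hλ:
  y_{n+1} = y_n + z·[15/16·y_n + 1/16·y_{n+1}] ⇒ (1 − 1/16z)y_{n+1} = (1 + 15/16z)y_n
  so R(z) = (1 + 15/16z)/(1 − 1/16z).

Boundary: |R(x)|=1, x<0.
x=-0.44: |R|=0.5718
R=−1: 1+15/16x = −1+1/16x ⇒ -7/8x=2 ⇒ x=2/(-7/8)=-2.2857
Confirm numerically:
  x=-1.993: |R|=0.77224 <1
  x=-1.713: |R|=0.54734 <1
  x=-1.413: |R|=0.29834 <1
  x=-0.988: |R|=0.06946 <1
  x=-2.818: |R|=1.39600 >1
  x=-2.813: |R|=1.39239 >1
  x=-2.369: |R|=1.06348 >1
So |R|<1 on (-2.2857, 0).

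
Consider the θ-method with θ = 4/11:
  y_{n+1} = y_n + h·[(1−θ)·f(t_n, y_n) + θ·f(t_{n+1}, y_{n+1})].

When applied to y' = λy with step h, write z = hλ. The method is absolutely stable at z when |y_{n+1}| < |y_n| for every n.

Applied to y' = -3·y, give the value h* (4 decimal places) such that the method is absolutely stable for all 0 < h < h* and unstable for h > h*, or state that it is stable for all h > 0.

On y'=λy, z=hλ:
  y_{n+1} = y_n + z·[7/11·y_n + 4/11·y_{n+1}] ⇒ (1 − 4/11z)y_{n+1} = (1 + 7/11z)y_n
  ⇒ R(z) = (1 + 7/11z)/(1 − 4/11z).

Find x<0 with |R(x)|<1.
x=-1.23: |R|=0.1501
R=−1: 1+7/11x = −1+4/11x ⇒ -3/11x=2 ⇒ x=2/(-3/11)=-7.3333
Confirm numerically:
  x=-6.181: |R|=0.90323 <1
  x=-3.869: |R|=0.60746 <1
  x=-3.027: |R|=0.44093 <1
  x=-7.928: |R|=1.04177 >1
  x=-7.804: |R|=1.03345 >1
  x=-7.681: |R|=1.02500 >1
Interval (-7.3333, 0).

(-7.3333,0); λ=-3 ⇒ h* = (22/3)/3 = 2.4444.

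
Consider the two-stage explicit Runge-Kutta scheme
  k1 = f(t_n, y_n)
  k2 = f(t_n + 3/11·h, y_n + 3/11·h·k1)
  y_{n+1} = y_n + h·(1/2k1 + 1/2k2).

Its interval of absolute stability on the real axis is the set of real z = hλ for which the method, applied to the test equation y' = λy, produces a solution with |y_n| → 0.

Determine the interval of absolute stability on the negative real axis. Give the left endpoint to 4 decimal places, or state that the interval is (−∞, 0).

(-7.3333, 0).

On y'=λy, z=hλ:
  k1=λy_n ⇒ h·k1=z·y_n;  k2=λ(1+3/11z)y_n ⇒ h·k2=z(1+3/11z)y_n
  y_{n+1}/y_n = 1 + 1/2z + 1/2z(1+3/11z) = 1 + z + 3/22z²
  ⇒ R(z) = 1 + z + 3/22z².

Find x<0 with |R(x)|<1.
x=-0.63: |R|=0.4241
R=1: x+3/22x²=0 ⇒ x=−22/3=-7.3333; min R=1−1/(4·3/22)=-0.8333>−1
Confirm numerically:
  x=-4.705: |R|=0.68631 <1
  x=-4.322: |R|=0.77477 <1
  x=-3.571: |R|=0.83209 <1
  x=-7.827: |R|=1.52690 >1
  x=-7.697: |R|=1.38170 >1
  x=-7.573: |R|=1.24750 >1
So |R|<1 on (-7.3333, 0).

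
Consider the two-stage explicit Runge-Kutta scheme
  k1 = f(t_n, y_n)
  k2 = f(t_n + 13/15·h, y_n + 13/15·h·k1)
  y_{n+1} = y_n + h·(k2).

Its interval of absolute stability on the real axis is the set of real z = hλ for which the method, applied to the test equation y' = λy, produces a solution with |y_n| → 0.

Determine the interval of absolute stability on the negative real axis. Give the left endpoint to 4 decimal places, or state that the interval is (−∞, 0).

(-1.1538, 0).

Test eqn y'=λy, z=hλ:
  k1=λy_n ⇒ h·k1=z·y_n;  k2=λ(1+13/15z)y_n ⇒ h·k2=z(1+13/15z)y_n
  y_{n+1}/y_n = 1 + z(1+13/15z) = 1 + z + 13/15z²
  so R(z) = 1 + z + 13/15z².

Need |R(x)|<1, x<0.
x=-1.3: |R|=1.1647
R=1: x+13/15x²=0 ⇒ x=−15/13=-1.1538; min R=1−1/(4·13/15)=0.7115>−1
Confirm numerically:
  x=-1.128: |R|=0.97473 <1
  x=-0.868: |R|=0.78497 <1
  x=-0.775: |R|=0.74554 <1
  x=-0.462: |R|=0.72298 <1
  x=-1.637: |R|=1.68547 >1
  x=-1.530: |R|=1.49878 >1
  x=-1.213: |R|=1.06219 >1
Interval (-1.1538, 0).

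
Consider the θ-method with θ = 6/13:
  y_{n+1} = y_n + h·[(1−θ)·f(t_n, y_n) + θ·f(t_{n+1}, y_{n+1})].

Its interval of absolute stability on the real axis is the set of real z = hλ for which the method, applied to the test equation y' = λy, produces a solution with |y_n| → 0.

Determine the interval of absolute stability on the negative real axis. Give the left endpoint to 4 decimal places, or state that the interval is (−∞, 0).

(-26.0000, 0).

On y'=λy, z=hλ:
  y_{n+1} = y_n + z·[7/13·y_n + 6/13·y_{n+1}] ⇒ (1 − 6/13z)y_{n+1} = (1 + 7/13z)y_n
  R(z) = (1 + 7/13z)/(1 − 6/13z).

Find x<0 with |R(x)|<1.
x=-0.75: |R|=0.4429
R=−1: 1+7/13x = −1+6/13x ⇒ -1/13x=2 ⇒ x=2/(-1/13)=-26.0000
Confirm numerically:
  x=-20.428: |R|=0.95890 <1
  x=-17.568: |R|=0.92879 <1
  x=-11.708: |R|=0.82832 <1
  x=-26.507: |R|=1.00295 >1
  x=-26.384: |R|=1.00224 >1
  x=-26.320: |R|=1.00187 >1
Stable set (-26.0000, 0).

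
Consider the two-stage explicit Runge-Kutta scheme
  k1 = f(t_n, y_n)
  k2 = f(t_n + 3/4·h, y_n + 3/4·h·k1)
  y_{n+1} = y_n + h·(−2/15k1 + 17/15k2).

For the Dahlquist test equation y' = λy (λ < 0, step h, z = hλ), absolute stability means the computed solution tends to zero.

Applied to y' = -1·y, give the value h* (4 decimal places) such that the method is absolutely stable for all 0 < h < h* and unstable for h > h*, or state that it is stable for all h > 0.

Test eqn y'=λy, z=hλ:
  k1=λy_n ⇒ h·k1=z·y_n;  k2=λ(1+3/4z)y_n ⇒ h·k2=z(1+3/4z)y_n
  y_{n+1}/y_n = 1 − 2/15z + 17/15z(1+3/4z) = 1 + z + 17/20z²
  R(z) = 1 + z + 17/20z².

Find x<0 with |R(x)|<1.
x=-1.25: |R|=1.0781
R=1: x+17/20x²=0 ⇒ x=−20/17=-1.1765; min R=1−1/(4·17/20)=0.7059>−1
Confirm numerically:
  x=-0.619: |R|=0.70669 <1
  x=-0.587: |R|=0.70588 <1
  x=-0.534: |R|=0.70838 <1
  x=-1.713: |R|=1.78121 >1
  x=-1.564: |R|=1.51518 >1
  x=-1.387: |R|=1.24820 >1
Stable set (-1.1765, 0).

(-1.1765,0); λ=-1 ⇒ h* = (20/17)/1 = 1.1765.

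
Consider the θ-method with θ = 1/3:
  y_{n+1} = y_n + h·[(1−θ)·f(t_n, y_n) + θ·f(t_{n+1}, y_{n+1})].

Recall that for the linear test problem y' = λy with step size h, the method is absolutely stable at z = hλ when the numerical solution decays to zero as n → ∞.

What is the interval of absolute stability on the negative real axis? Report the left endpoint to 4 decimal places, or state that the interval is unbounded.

(-6.0000, 0).

With y'=λy (z=hλ):
  y_{n+1} = y_n + z·[2/3·y_n + 1/3·y_{n+1}] ⇒ (1 − 1/3z)y_{n+1} = (1 + 2/3z)y_n
  so R(z) = (1 + 2/3z)/(1 − 1/3z).

Boundary: |R(x)|=1, x<0.
x=-1.28: |R|=0.1028
R=−1: 1+2/3x = −1+1/3x ⇒ -1/3x=2 ⇒ x=2/(-1/3)=-6.0000
Confirm numerically:
  x=-5.013: |R|=0.87683 <1
  x=-3.503: |R|=0.61602 <1
  x=-2.436: |R|=0.34437 <1
  x=-6.271: |R|=1.02923 >1
  x=-6.042: |R|=1.00464 >1
Stable set (-6.0000, 0).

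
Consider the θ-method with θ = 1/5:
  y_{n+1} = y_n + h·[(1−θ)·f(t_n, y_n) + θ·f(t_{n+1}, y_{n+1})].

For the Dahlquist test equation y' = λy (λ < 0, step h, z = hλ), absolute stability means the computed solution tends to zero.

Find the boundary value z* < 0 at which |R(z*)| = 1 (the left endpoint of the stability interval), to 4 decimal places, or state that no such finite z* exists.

Set f=λy, z=hλ:
  y_{n+1} = y_n + z·[4/5·y_n + 1/5·y_{n+1}] ⇒ (1 − 1/5z)y_{n+1} = (1 + 4/5z)y_n
  R(z) = (1 + 4/5z)/(1 − 1/5z).

Solve |R(x)|<1 on ℝ⁻.
x=-0.43: |R|=0.6041
R=−1: 1+4/5x = −1+1/5x ⇒ -3/5x=2 ⇒ x=2/(-3/5)=-3.3333
Confirm numerically:
  x=-3.092: |R|=0.91053 <1
  x=-2.896: |R|=0.83384 <1
  x=-2.775: |R|=0.78457 <1
  x=-3.533: |R|=1.07020 >1
  x=-3.462: |R|=1.04562 >1
  x=-3.391: |R|=1.02062 >1
Interval (-3.3333, 0).

z* = -3.3333.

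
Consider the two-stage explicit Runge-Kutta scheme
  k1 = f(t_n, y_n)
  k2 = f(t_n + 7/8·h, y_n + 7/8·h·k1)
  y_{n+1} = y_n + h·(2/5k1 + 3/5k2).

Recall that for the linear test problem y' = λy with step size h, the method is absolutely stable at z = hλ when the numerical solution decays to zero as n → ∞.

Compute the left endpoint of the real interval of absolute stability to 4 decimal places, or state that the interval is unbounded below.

z* = -1.9048.

Test eqn y'=λy, z=hλ:
  k1=λy_n ⇒ h·k1=z·y_n;  k2=λ(1+7/8z)y_n ⇒ h·k2=z(1+7/8z)y_n
  y_{n+1}/y_n = 1 + 2/5z + 3/5z(1+7/8z) = 1 + z + 21/40z²
  R(z) = 1 + z + 21/40z².

Solve |R(x)|<1 on ℝ⁻.
x=-1.02: |R|=0.5262
R=1: x+21/40x²=0 ⇒ x=−40/21=-1.9048; min R=1−1/(4·21/40)=0.5238>−1
Confirm numerically:
  x=-1.782: |R|=0.88515 <1
  x=-1.122: |R|=0.53891 <1
  x=-0.871: |R|=0.52729 <1
  x=-2.314: |R|=1.49716 >1
  x=-2.165: |R|=1.29579 >1
  x=-2.140: |R|=1.26429 >1
Stable set (-1.9048, 0).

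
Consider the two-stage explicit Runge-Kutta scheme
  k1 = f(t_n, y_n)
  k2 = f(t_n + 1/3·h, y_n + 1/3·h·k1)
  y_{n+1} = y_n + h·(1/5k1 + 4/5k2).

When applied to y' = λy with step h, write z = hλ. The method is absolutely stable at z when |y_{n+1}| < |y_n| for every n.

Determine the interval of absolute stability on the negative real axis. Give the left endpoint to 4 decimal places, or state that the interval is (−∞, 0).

With y'=λy (z=hλ):
  k1=λy_n ⇒ h·k1=z·y_n;  k2=λ(1+1/3z)y_n ⇒ h·k2=z(1+1/3z)y_n
  y_{n+1}/y_n = 1 + 1/5z + 4/5z(1+1/3z) = 1 + z + 4/15z²
  R(z) = 1 + z + 4/15z².

Find x<0 with |R(x)|<1.
x=-0.99: |R|=0.2714
R=1: x+4/15x²=0 ⇒ x=−15/4=-3.7500; min R=1−1/(4·4/15)=0.0625>−1
Confirm numerically:
  x=-3.276: |R|=0.58591 <1
  x=-3.108: |R|=0.46791 <1
  x=-2.684: |R|=0.23703 <1
  x=-4.129: |R|=1.41730 >1
  x=-3.816: |R|=1.06716 >1
So |R|<1 on (-3.7500, 0).

(-3.7500, 0).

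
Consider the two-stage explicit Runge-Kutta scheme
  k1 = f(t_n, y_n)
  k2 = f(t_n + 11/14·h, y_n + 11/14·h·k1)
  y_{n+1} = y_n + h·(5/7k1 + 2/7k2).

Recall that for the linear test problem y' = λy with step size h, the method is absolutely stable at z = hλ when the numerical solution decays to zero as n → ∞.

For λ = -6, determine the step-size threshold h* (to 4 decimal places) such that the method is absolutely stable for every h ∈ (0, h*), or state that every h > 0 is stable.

(-4.4545,0); λ=-6 ⇒ h* = (49/11)/6 = 0.7424.

Set f=λy, z=hλ:
  k1=λy_n ⇒ h·k1=z·y_n;  k2=λ(1+11/14z)y_n ⇒ h·k2=z(1+11/14z)y_n
  y_{n+1}/y_n = 1 + 5/7z + 2/7z(1+11/14z) = 1 + z + 11/49z²
  Hence R(z) = 1 + z + 11/49z².

Find x<0 with |R(x)|<1.
x=-0.59: |R|=0.4881
R=1: x+11/49x²=0 ⇒ x=−49/11=-4.4545; min R=1−1/(4·11/49)=-0.1136>−1
Confirm numerically:
  x=-4.230: |R|=0.78677 <1
  x=-4.226: |R|=0.78318 <1
  x=-3.037: |R|=0.03355 <1
  x=-4.888: |R|=1.47563 >1
  x=-4.776: |R|=1.34465 >1
  x=-4.639: |R|=1.19209 >1
So |R|<1 on (-4.4545, 0).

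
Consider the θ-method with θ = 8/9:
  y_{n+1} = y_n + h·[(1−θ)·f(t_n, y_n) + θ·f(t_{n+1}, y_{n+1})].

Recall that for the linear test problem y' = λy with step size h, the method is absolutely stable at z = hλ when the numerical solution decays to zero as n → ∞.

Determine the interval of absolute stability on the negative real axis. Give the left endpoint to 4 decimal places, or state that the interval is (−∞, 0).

(−∞, 0) — no finite endpoint.

On y'=λy, z=hλ:
  y_{n+1} = y_n + z·[1/9·y_n + 8/9·y_{n+1}] ⇒ (1 − 8/9z)y_{n+1} = (1 + 1/9z)y_n
  Hence R(z) = (1 + 1/9z)/(1 − 8/9z).

Boundary: |R(x)|=1, x<0.
x=-0.81: |R|=0.5291
x=-2: |R|=0.2800
x=-10: |R|=0.0112
x=-100: |R|=0.1125
θ=8/9≥1/2 ⇒ |1+1/9x|<|1−8/9x| ∀x<0 ⇒ interval (−∞,0).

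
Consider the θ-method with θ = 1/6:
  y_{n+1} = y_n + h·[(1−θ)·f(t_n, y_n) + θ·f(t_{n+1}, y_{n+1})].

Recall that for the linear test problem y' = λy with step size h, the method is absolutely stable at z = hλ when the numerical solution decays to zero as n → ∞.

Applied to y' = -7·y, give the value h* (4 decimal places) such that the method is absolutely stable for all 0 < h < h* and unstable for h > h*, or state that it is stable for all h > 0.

With y'=λy (z=hλ):
  y_{n+1} = y_n + z·[5/6·y_n + 1/6·y_{n+1}] ⇒ (1 − 1/6z)y_{n+1} = (1 + 5/6z)y_n
  Hence R(z) = (1 + 5/6z)/(1 − 1/6z).

Boundary: |R(x)|=1, x<0.
x=-0.93: |R|=0.1948
R=−1: 1+5/6x = −1+1/6x ⇒ -2/3x=2 ⇒ x=2/(-2/3)=-3.0000
Confirm numerically:
  x=-1.904: |R|=0.44534 <1
  x=-1.773: |R|=0.36858 <1
  x=-1.221: |R|=0.01454 <1
  x=-3.442: |R|=1.18725 >1
  x=-3.141: |R|=1.06170 >1
Stable set (-3.0000, 0).

(-3.0000,0); λ=-7 ⇒ h* = (3)/7 = 0.4286.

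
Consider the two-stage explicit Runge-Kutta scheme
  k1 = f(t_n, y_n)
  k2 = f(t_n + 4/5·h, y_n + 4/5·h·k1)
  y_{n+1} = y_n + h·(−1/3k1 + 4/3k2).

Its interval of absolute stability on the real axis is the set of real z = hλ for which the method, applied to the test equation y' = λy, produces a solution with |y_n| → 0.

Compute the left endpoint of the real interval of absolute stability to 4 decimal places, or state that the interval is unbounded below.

z* = -0.9375.

Set f=λy, z=hλ:
  k1=λy_n ⇒ h·k1=z·y_n;  k2=λ(1+4/5z)y_n ⇒ h·k2=z(1+4/5z)y_n
  y_{n+1}/y_n = 1 − 1/3z + 4/3z(1+4/5z) = 1 + z + 16/15z²
  so R(z) = 1 + z + 16/15z².

Find x<0 with |R(x)|<1.
x=-1.76: |R|=2.5441
R=1: x+16/15x²=0 ⇒ x=−15/16=-0.9375; min R=1−1/(4·16/15)=0.7656>−1
Confirm numerically:
  x=-0.770: |R|=0.86243 <1
  x=-0.602: |R|=0.78456 <1
  x=-0.484: |R|=0.76587 <1
  x=-1.429: |R|=1.74918 >1
  x=-1.125: |R|=1.22500 >1
  x=-0.980: |R|=1.04443 >1
So |R|<1 on (-0.9375, 0).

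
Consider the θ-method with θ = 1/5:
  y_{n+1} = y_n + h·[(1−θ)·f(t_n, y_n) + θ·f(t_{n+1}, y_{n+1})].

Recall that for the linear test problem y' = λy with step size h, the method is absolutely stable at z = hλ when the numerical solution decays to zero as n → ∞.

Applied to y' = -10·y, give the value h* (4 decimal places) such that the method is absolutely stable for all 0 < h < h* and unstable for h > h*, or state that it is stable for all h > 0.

(-3.3333,0); λ=-10 ⇒ h* = (10/3)/10 = 0.3333.

On y'=λy, z=hλ:
  y_{n+1} = y_n + z·[4/5·y_n + 1/5·y_{n+1}] ⇒ (1 − 1/5z)y_{n+1} = (1 + 4/5z)y_n
  ⇒ R(z) = (1 + 4/5z)/(1 − 1/5z).

Boundary: |R(x)|=1, x<0.
x=-1.61: |R|=0.2179
R=−1: 1+4/5x = −1+1/5x ⇒ -3/5x=2 ⇒ x=2/(-3/5)=-3.3333
Confirm numerically:
  x=-2.093: |R|=0.47540 <1
  x=-1.718: |R|=0.27865 <1
  x=-1.573: |R|=0.19656 <1
  x=-1.567: |R|=0.19309 <1
  x=-3.885: |R|=1.18627 >1
  x=-3.650: |R|=1.10983 >1
Stable set (-3.3333, 0).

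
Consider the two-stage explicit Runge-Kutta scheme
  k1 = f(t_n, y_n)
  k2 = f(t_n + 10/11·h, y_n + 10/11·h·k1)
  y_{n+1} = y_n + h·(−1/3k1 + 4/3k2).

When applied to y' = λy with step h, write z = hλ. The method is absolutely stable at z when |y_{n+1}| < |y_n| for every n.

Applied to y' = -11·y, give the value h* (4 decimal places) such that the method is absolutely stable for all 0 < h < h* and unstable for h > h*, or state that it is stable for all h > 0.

(-0.8250,0); λ=-11 ⇒ h* = (33/40)/11 = 0.0750.

With y'=λy (z=hλ):
  k1=λy_n ⇒ h·k1=z·y_n;  k2=λ(1+10/11z)y_n ⇒ h·k2=z(1+10/11z)y_n
  y_{n+1}/y_n = 1 − 1/3z + 4/3z(1+10/11z) = 1 + z + 40/33z²
  Hence R(z) = 1 + z + 40/33z².

Boundary: |R(x)|=1, x<0.
x=-1.48: |R|=2.1750
R=1: x+40/33x²=0 ⇒ x=−33/40=-0.8250; min R=1−1/(4·40/33)=0.7937>−1
Confirm numerically:
  x=-0.709: |R|=0.90031 <1
  x=-0.676: |R|=0.87791 <1
  x=-0.469: |R|=0.79762 <1
  x=-1.396: |R|=1.96620 >1
  x=-0.984: |R|=1.18964 >1
So |R|<1 on (-0.8250, 0).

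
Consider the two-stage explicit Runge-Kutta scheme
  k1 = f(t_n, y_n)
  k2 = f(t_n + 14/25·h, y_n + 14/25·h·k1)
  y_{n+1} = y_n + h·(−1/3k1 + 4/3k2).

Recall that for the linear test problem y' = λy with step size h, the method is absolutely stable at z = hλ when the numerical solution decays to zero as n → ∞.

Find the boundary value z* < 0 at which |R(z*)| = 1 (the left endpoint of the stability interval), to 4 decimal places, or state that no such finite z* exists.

z* = -1.3393.

With y'=λy (z=hλ):
  k1=λy_n ⇒ h·k1=z·y_n;  k2=λ(1+14/25z)y_n ⇒ h·k2=z(1+14/25z)y_n
  y_{n+1}/y_n = 1 − 1/3z + 4/3z(1+14/25z) = 1 + z + 56/75z²
  R(z) = 1 + z + 56/75z².

Boundary: |R(x)|=1, x<0.
x=-0.53: |R|=0.6797
R=1: x+56/75x²=0 ⇒ x=−75/56=-1.3393; min R=1−1/(4·56/75)=0.6652>−1
Confirm numerically:
  x=-0.987: |R|=0.74038 <1
  x=-0.880: |R|=0.69822 <1
  x=-0.749: |R|=0.66988 <1
  x=-0.728: |R|=0.66772 <1
  x=-1.767: |R|=1.56431 >1
  x=-1.676: |R|=1.42137 >1
  x=-1.426: |R|=1.09233 >1
Interval (-1.3393, 0).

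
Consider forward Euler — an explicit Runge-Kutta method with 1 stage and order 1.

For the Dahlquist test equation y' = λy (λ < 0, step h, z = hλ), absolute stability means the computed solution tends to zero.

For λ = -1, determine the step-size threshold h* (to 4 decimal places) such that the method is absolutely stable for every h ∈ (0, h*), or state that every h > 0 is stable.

On y'=λy, z=hλ:
  order 1, 1-stage ⇒ R(z)=1+z
  (e.g. R(-1.66)=-0.66000, |R|=0.66000)

Boundary: |R(x)|=1, x<0.
x=-1.66: |R|=0.6600
|R(-1.67)|=0.6700 |R(-1.04)|=0.0400
Bisect:
  x_lo=-2.8277 |R|=1.8277  x_hi=-0.1878 |R|=0.8122
  mid=-1.50774 |R|=0.50774 →hi
  mid=-2.16771 |R|=1.16771 →lo
  mid=-1.83772 |R|=0.83772 →hi
  mid=-2.00271 |R|=1.00271 →lo
  mid=-1.92022 |R|=0.92022 →hi
  mid=-1.96147 |R|=0.96147 →hi
  mid=-1.98209 |R|=0.98209 →hi
  ...
  [-2.00014,-1.99998] ⇒ x*=-2.0000
Stable set (-2.0000, 0).

(-2.0000,0); λ=-1 ⇒ h* = 2.0000.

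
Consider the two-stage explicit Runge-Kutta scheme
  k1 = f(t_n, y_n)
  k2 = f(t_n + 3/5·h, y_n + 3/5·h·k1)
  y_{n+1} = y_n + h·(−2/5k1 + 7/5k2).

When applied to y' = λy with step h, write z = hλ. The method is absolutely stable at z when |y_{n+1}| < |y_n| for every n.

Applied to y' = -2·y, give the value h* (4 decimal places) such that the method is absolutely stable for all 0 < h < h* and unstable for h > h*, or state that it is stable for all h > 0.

(-1.1905,0); λ=-2 ⇒ h* = (25/21)/2 = 0.5952.

On y'=λy, z=hλ:
  k1=λy_n ⇒ h·k1=z·y_n;  k2=λ(1+3/5z)y_n ⇒ h·k2=z(1+3/5z)y_n
  y_{n+1}/y_n = 1 − 2/5z + 7/5z(1+3/5z) = 1 + z + 21/25z²
  R(z) = 1 + z + 21/25z².

Solve |R(x)|<1 on ℝ⁻.
x=-0.66: |R|=0.7059
R=1: x+21/25x²=0 ⇒ x=−25/21=-1.1905; min R=1−1/(4·21/25)=0.7024>−1
Confirm numerically:
  x=-1.168: |R|=0.97795 <1
  x=-1.162: |R|=0.97220 <1
  x=-0.885: |R|=0.77291 <1
  x=-0.861: |R|=0.76171 <1
  x=-1.581: |R|=1.51863 >1
  x=-1.333: |R|=1.15959 >1
  x=-1.271: |R|=1.08597 >1
So |R|<1 on (-1.1905, 0).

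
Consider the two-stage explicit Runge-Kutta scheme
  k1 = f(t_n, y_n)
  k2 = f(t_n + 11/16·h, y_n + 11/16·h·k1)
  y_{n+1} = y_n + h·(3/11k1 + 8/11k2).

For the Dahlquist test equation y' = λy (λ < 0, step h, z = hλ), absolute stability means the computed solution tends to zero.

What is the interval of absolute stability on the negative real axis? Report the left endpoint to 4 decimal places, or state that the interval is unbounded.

Set f=λy, z=hλ:
  k1=λy_n ⇒ h·k1=z·y_n;  k2=λ(1+11/16z)y_n ⇒ h·k2=z(1+11/16z)y_n
  y_{n+1}/y_n = 1 + 3/11z + 8/11z(1+11/16z) = 1 + z + 1/2z²
  so R(z) = 1 + z + 1/2z².

Find x<0 with |R(x)|<1.
x=-1.18: |R|=0.5162
R=1: x+1/2x²=0 ⇒ x=−2=-2.0000; min R=1−1/(4·1/2)=0.5000>−1
Confirm numerically:
  x=-1.636: |R|=0.70225 <1
  x=-1.551: |R|=0.65180 <1
  x=-1.262: |R|=0.53432 <1
  x=-1.034: |R|=0.50058 <1
  x=-2.418: |R|=1.50536 >1
  x=-2.347: |R|=1.40720 >1
  x=-2.289: |R|=1.33076 >1
Interval (-2.0000, 0).

z∈(-2.0000,0).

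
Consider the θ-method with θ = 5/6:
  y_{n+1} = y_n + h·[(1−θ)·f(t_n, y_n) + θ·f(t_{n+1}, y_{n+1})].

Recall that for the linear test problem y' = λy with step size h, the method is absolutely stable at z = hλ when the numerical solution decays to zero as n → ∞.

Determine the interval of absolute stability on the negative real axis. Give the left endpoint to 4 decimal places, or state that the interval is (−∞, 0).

With y'=λy (z=hλ):
  y_{n+1} = y_n + z·[1/6·y_n + 5/6·y_{n+1}] ⇒ (1 − 5/6z)y_{n+1} = (1 + 1/6z)y_n
  ⇒ R(z) = (1 + 1/6z)/(1 − 5/6z).

Need |R(x)|<1, x<0.
x=-0.58: |R|=0.6090
x=-2: |R|=0.2500
x=-10: |R|=0.0714
x=-100: |R|=0.1858
θ=5/6≥1/2 ⇒ |1+1/6x|<|1−5/6x| ∀x<0 ⇒ stable on all of ℝ⁻.

unbounded; (−∞, 0).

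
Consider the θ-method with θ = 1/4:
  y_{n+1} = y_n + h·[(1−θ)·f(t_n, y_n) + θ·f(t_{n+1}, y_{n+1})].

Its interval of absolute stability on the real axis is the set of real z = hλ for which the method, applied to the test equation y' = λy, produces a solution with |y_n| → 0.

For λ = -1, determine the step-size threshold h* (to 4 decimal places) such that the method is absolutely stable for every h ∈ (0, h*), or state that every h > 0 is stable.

(-4.0000,0); λ=-1 ⇒ h* = (4)/1 = 4.0000.

With y'=λy (z=hλ):
  y_{n+1} = y_n + z·[3/4·y_n + 1/4·y_{n+1}] ⇒ (1 − 1/4z)y_{n+1} = (1 + 3/4z)y_n
  so R(z) = (1 + 3/4z)/(1 − 1/4z).

Find x<0 with |R(x)|<1.
x=-0.58: |R|=0.4934
R=−1: 1+3/4x = −1+1/4x ⇒ -1/2x=2 ⇒ x=2/(-1/2)=-4.0000
Confirm numerically:
  x=-3.786: |R|=0.94503 <1
  x=-2.977: |R|=0.70675 <1
  x=-2.356: |R|=0.48269 <1
  x=-4.374: |R|=1.08932 >1
  x=-4.142: |R|=1.03488 >1
  x=-4.028: |R|=1.00698 >1
So |R|<1 on (-4.0000, 0).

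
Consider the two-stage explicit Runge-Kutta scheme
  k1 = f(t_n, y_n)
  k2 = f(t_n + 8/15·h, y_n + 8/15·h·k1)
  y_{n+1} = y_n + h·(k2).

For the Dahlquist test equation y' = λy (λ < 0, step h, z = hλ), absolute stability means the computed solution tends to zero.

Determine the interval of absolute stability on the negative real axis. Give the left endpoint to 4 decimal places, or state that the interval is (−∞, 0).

z∈(-1.8750,0).

With y'=λy (z=hλ):
  k1=λy_n ⇒ h·k1=z·y_n;  k2=λ(1+8/15z)y_n ⇒ h·k2=z(1+8/15z)y_n
  y_{n+1}/y_n = 1 + z(1+8/15z) = 1 + z + 8/15z²
  ⇒ R(z) = 1 + z + 8/15z².

Find x<0 with |R(x)|<1.
x=-1.27: |R|=0.5902
R=1: x+8/15x²=0 ⇒ x=−15/8=-1.8750; min R=1−1/(4·8/15)=0.5312>−1
Confirm numerically:
  x=-1.701: |R|=0.84215 <1
  x=-1.360: |R|=0.62645 <1
  x=-1.139: |R|=0.55290 <1
  x=-2.215: |R|=1.40165 >1
  x=-2.207: |R|=1.39079 >1
Stable set (-1.8750, 0).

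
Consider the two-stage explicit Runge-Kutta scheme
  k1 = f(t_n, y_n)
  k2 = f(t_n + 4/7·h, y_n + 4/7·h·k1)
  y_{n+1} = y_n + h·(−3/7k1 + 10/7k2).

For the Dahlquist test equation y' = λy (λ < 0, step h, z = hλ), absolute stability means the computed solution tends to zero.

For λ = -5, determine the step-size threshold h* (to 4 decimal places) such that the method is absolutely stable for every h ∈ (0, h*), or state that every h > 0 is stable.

With y'=λy (z=hλ):
  k1=λy_n ⇒ h·k1=z·y_n;  k2=λ(1+4/7z)y_n ⇒ h·k2=z(1+4/7z)y_n
  y_{n+1}/y_n = 1 − 3/7z + 10/7z(1+4/7z) = 1 + z + 40/49z²
  Hence R(z) = 1 + z + 40/49z².

Solve |R(x)|<1 on ℝ⁻.
x=-0.75: |R|=0.7092
R=1: x+40/49x²=0 ⇒ x=−49/40=-1.2250; min R=1−1/(4·40/49)=0.6937>−1
Confirm numerically:
  x=-1.011: |R|=0.82338 <1
  x=-0.668: |R|=0.69626 <1
  x=-0.557: |R|=0.69626 <1
  x=-1.729: |R|=1.71136 >1
  x=-1.505: |R|=1.34400 >1
Interval (-1.2250, 0).

(-1.2250,0); λ=-5 ⇒ h* = (49/40)/5 = 0.2450.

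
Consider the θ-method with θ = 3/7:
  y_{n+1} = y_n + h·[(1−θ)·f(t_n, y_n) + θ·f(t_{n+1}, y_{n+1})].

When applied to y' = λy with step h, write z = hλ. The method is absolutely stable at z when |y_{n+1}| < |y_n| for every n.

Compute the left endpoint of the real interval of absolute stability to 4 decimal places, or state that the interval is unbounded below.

left endpoint -14.0000.

Set f=λy, z=hλ:
  y_{n+1} = y_n + z·[4/7·y_n + 3/7·y_{n+1}] ⇒ (1 − 3/7z)y_{n+1} = (1 + 4/7z)y_n
  ⇒ R(z) = (1 + 4/7z)/(1 − 3/7z).

Need |R(x)|<1, x<0.
x=-1.05: |R|=0.2759
R=−1: 1+4/7x = −1+3/7x ⇒ -1/7x=2 ⇒ x=2/(-1/7)=-14.0000
Confirm numerically:
  x=-12.687: |R|=0.97086 <1
  x=-9.714: |R|=0.88141 <1
  x=-8.900: |R|=0.84866 <1
  x=-14.586: |R|=1.01154 >1
  x=-14.267: |R|=1.00536 >1
  x=-14.136: |R|=1.00275 >1
So |R|<1 on (-14.0000, 0).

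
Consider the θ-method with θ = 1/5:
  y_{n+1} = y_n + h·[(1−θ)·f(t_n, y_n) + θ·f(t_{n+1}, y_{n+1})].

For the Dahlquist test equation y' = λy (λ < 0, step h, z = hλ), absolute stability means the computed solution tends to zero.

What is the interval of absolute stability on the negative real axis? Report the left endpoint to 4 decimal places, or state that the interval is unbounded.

(-3.3333, 0).

On y'=λy, z=hλ:
  y_{n+1} = y_n + z·[4/5·y_n + 1/5·y_{n+1}] ⇒ (1 − 1/5z)y_{n+1} = (1 + 4/5z)y_n
  so R(z) = (1 + 4/5z)/(1 − 1/5z).

Find x<0 with |R(x)|<1.
x=-0.31: |R|=0.7081
R=−1: 1+4/5x = −1+1/5x ⇒ -3/5x=2 ⇒ x=2/(-3/5)=-3.3333
Confirm numerically:
  x=-3.294: |R|=0.98577 <1
  x=-3.072: |R|=0.90287 <1
  x=-2.628: |R|=0.72260 <1
  x=-1.781: |R|=0.31323 <1
  x=-3.511: |R|=1.06262 >1
  x=-3.487: |R|=1.05432 >1
So |R|<1 on (-3.3333, 0).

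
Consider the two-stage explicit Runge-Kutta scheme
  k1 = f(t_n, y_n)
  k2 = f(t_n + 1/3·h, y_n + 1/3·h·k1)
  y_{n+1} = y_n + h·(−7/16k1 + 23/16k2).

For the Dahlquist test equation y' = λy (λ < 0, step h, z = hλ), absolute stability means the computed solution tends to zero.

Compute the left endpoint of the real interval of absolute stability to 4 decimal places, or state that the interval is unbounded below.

On y'=λy, z=hλ:
  k1=λy_n ⇒ h·k1=z·y_n;  k2=λ(1+1/3z)y_n ⇒ h·k2=z(1+1/3z)y_n
  y_{n+1}/y_n = 1 − 7/16z + 23/16z(1+1/3z) = 1 + z + 23/48z²
  Hence R(z) = 1 + z + 23/48z².

Find x<0 with |R(x)|<1.
x=-1.59: |R|=0.6214
R=1: x+23/48x²=0 ⇒ x=−48/23=-2.0870; min R=1−1/(4·23/48)=0.4783>−1
Confirm numerically:
  x=-1.858: |R|=0.79616 <1
  x=-1.522: |R|=0.58798 <1
  x=-0.961: |R|=0.48152 <1
  x=-0.922: |R|=0.48533 <1
  x=-2.493: |R|=1.48504 >1
  x=-2.353: |R|=1.29996 >1
  x=-2.327: |R|=1.26765 >1
So |R|<1 on (-2.0870, 0).

left endpoint -2.0870.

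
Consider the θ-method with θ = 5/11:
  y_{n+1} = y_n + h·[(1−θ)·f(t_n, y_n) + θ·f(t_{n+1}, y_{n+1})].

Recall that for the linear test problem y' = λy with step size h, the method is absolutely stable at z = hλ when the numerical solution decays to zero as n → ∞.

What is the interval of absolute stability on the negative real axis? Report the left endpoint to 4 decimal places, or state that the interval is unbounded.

Set f=λy, z=hλ:
  y_{n+1} = y_n + z·[6/11·y_n + 5/11·y_{n+1}] ⇒ (1 − 5/11z)y_{n+1} = (1 + 6/11z)y_n
  R(z) = (1 + 6/11z)/(1 − 5/11z).

Find x<0 with |R(x)|<1.
x=-0.5: |R|=0.5926
R=−1: 1+6/11x = −1+5/11x ⇒ -1/11x=2 ⇒ x=2/(-1/11)=-22.0000
Confirm numerically:
  x=-13.393: |R|=0.88960 <1
  x=-11.635: |R|=0.85016 <1
  x=-11.407: |R|=0.84430 <1
  x=-22.430: |R|=1.00349 >1
  x=-22.088: |R|=1.00072 >1
So |R|<1 on (-22.0000, 0).

(-22.0000, 0).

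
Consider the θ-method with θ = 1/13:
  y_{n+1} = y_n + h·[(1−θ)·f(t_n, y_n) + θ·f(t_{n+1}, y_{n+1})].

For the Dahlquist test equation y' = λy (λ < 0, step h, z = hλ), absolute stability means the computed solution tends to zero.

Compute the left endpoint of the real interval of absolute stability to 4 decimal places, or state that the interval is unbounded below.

On y'=λy, z=hλ:
  y_{n+1} = y_n + z·[12/13·y_n + 1/13·y_{n+1}] ⇒ (1 − 1/13z)y_{n+1} = (1 + 12/13z)y_n
  so R(z) = (1 + 12/13z)/(1 − 1/13z).

Find x<0 with |R(x)|<1.
x=-1.33: |R|=0.2066
R=−1: 1+12/13x = −1+1/13x ⇒ -11/13x=2 ⇒ x=2/(-11/13)=-2.3636
Confirm numerically:
  x=-1.617: |R|=0.43812 <1
  x=-1.455: |R|=0.30854 <1
  x=-1.366: |R|=0.23611 <1
  x=-2.809: |R|=1.30989 >1
  x=-2.726: |R|=1.25347 >1
  x=-2.565: |R|=1.14231 >1
Stable set (-2.3636, 0).

left endpoint -2.3636.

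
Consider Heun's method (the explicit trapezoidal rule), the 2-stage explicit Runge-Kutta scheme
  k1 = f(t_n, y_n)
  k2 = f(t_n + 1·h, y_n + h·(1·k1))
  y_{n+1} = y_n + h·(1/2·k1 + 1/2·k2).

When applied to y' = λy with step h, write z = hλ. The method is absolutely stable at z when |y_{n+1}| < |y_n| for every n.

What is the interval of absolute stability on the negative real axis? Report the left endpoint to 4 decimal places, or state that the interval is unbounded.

With y'=λy (z=hλ):
  order 2, 2-stage ⇒ R(z)=1+z+z^2/2
  (e.g. R(-0.79)=0.52205, |R|=0.52205)

Find x<0 with |R(x)|<1.
x=-0.79: |R|=0.5221
|R(-2.36)|=1.4248 |R(-1.41)|=0.5840 |R(-0.52)|=0.6152
Bisect:
  x_lo=-2.8000 |R|=2.1200  x_hi=-0.1238 |R|=0.8838
  mid=-1.46190 |R|=0.60668 →hi
  mid=-2.13094 |R|=1.13951 →lo
  mid=-1.79642 |R|=0.81714 →hi
  mid=-1.96368 |R|=0.96434 →hi
  mid=-2.04731 |R|=1.04843 →lo
  mid=-2.00549 |R|=1.00551 →lo
  mid=-1.98459 |R|=0.98471 →hi
  mid=-1.99504 |R|=0.99505 →hi
  ...
  [-2.00010,-1.99994] ⇒ x*=-2.0000
So |R|<1 on (-2.0000, 0).

(-2.0000, 0).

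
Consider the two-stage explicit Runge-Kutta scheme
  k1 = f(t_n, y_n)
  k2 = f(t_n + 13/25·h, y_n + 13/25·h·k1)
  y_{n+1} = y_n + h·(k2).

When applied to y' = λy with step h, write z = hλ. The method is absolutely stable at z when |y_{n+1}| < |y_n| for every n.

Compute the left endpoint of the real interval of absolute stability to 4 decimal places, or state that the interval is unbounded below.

Set f=λy, z=hλ:
  k1=λy_n ⇒ h·k1=z·y_n;  k2=λ(1+13/25z)y_n ⇒ h·k2=z(1+13/25z)y_n
  y_{n+1}/y_n = 1 + z(1+13/25z) = 1 + z + 13/25z²
  ⇒ R(z) = 1 + z + 13/25z².

Boundary: |R(x)|=1, x<0.
x=-1.3: |R|=0.5788
R=1: x+13/25x²=0 ⇒ x=−25/13=-1.9231; min R=1−1/(4·13/25)=0.5192>−1
Confirm numerically:
  x=-1.412: |R|=0.62475 <1
  x=-1.159: |R|=0.53951 <1
  x=-0.851: |R|=0.52558 <1
  x=-2.275: |R|=1.41633 >1
  x=-2.209: |R|=1.32843 >1
  x=-1.953: |R|=1.03039 >1
Stable set (-1.9231, 0).

left endpoint -1.9231.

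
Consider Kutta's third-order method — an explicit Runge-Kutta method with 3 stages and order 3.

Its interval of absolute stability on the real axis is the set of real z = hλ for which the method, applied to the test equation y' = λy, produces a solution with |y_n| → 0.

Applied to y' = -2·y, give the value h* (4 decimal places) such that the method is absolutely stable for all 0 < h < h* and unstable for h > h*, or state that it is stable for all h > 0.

With y'=λy (z=hλ):
  order 3, 3-stage ⇒ R(z)=1+z+z^2/2+z^3/6
  (e.g. R(-0.38)=0.68305, |R|=0.68305)

Need |R(x)|<1, x<0.
x=-0.38: |R|=0.6831
|R(-2.24)|=0.6044 |R(-2.19)|=0.5425 |R(-0.93)|=0.3684
Bisect:
  x_lo=-2.9138 |R|=1.7917  x_hi=-0.1351 |R|=0.8736
  mid=-1.52445 |R|=0.04707 →hi
  mid=-2.21910 |R|=0.57819 →hi
  mid=-2.56643 |R|=1.09047 →lo
  mid=-2.39277 |R|=0.81333 →hi
  mid=-2.47960 |R|=0.94632 →hi
  mid=-2.52301 |R|=1.01696 →lo
  mid=-2.50131 |R|=0.98129 →hi
  mid=-2.51216 |R|=0.99904 →hi
  mid=-2.51759 |R|=1.00798 →lo
  ...
  [-2.51284,-2.51267] ⇒ x*=-2.5127
So |R|<1 on (-2.5127, 0).

(-2.5127,0); λ=-2 ⇒ h* = 1.2564.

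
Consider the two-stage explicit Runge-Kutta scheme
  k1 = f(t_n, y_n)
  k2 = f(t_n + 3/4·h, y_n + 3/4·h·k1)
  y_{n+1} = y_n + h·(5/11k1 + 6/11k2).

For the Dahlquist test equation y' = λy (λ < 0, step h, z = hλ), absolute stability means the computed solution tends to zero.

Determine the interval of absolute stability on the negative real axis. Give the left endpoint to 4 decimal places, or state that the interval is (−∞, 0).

On y'=λy, z=hλ:
  k1=λy_n ⇒ h·k1=z·y_n;  k2=λ(1+3/4z)y_n ⇒ h·k2=z(1+3/4z)y_n
  y_{n+1}/y_n = 1 + 5/11z + 6/11z(1+3/4z) = 1 + z + 9/22z²
  so R(z) = 1 + z + 9/22z².

Find x<0 with |R(x)|<1.
x=-1.72: |R|=0.4903
R=1: x+9/22x²=0 ⇒ x=−22/9=-2.4444; min R=1−1/(4·9/22)=0.3889>−1
Confirm numerically:
  x=-2.145: |R|=0.73724 <1
  x=-2.015: |R|=0.64600 <1
  x=-1.869: |R|=0.56002 <1
  x=-2.762: |R|=1.35881 >1
  x=-2.693: |R|=1.27383 >1
  x=-2.592: |R|=1.15646 >1
So |R|<1 on (-2.4444, 0).

(-2.4444, 0).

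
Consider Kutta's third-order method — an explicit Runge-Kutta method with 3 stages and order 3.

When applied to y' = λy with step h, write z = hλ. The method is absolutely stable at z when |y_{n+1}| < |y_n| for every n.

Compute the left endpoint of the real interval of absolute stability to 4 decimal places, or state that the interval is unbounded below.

With y'=λy (z=hλ):
  order 3, 3-stage ⇒ R(z)=1+z+z^2/2+z^3/6
  (e.g. R(-1.05)=0.30831, |R|=0.30831)

Find x<0 with |R(x)|<1.
x=-1.05: |R|=0.3083
|R(-2.13)|=0.4721 |R(-2.08)|=0.4166 |R(-1.45)|=0.0931
Bisect:
  x_lo=-3.3832 |R|=3.1144  x_hi=-0.1664 |R|=0.8467
  mid=-1.77480 |R|=0.13159 →hi
  mid=-2.57902 |R|=1.11235 →lo
  mid=-2.17691 |R|=0.52682 →hi
  mid=-2.37797 |R|=0.79173 →hi
  mid=-2.47850 |R|=0.94457 →hi
  mid=-2.52876 |R|=1.02653 →lo
  mid=-2.50363 |R|=0.98507 →hi
  mid=-2.51619 |R|=1.00568 →lo
  mid=-2.50991 |R|=0.99535 →hi
  mid=-2.51305 |R|=1.00051 →lo
  ...
  [-2.51286,-2.51266] ⇒ x*=-2.5127
Stable set (-2.5127, 0).

z* = -2.5127.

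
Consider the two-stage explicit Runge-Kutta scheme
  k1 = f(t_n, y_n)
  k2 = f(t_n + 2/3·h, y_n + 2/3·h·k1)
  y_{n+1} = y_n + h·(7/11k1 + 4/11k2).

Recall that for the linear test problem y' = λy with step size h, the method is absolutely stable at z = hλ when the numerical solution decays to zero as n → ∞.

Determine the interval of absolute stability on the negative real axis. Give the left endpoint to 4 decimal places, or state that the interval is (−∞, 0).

With y'=λy (z=hλ):
  k1=λy_n ⇒ h·k1=z·y_n;  k2=λ(1+2/3z)y_n ⇒ h·k2=z(1+2/3z)y_n
  y_{n+1}/y_n = 1 + 7/11z + 4/11z(1+2/3z) = 1 + z + 8/33z²
  R(z) = 1 + z + 8/33z².

Need |R(x)|<1, x<0.
x=-1.72: |R|=0.0028
R=1: x+8/33x²=0 ⇒ x=−33/8=-4.1250; min R=1−1/(4·8/33)=-0.0312>−1
Confirm numerically:
  x=-3.929: |R|=0.81331 <1
  x=-2.107: |R|=0.03077 <1
  x=-2.091: |R|=0.03105 <1
  x=-4.562: |R|=1.48330 >1
  x=-4.492: |R|=1.39965 >1
So |R|<1 on (-4.1250, 0).

z∈(-4.1250,0).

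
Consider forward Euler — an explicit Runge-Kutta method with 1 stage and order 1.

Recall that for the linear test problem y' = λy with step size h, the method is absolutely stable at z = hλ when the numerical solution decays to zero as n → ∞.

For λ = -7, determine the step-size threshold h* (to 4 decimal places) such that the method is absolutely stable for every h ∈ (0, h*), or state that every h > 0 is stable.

(-2.0000,0); λ=-7 ⇒ h* = 0.2857.

On y'=λy, z=hλ:
  order 1, 1-stage ⇒ R(z)=1+z
  (e.g. R(-1.53)=-0.53000, |R|=0.53000)

Find x<0 with |R(x)|<1.
x=-1.53: |R|=0.5300
|R(-2.19)|=1.1900 |R(-2.15)|=1.1500 |R(-1.3)|=0.3000
Bisect:
  x_lo=-2.4178 |R|=1.4178  x_hi=-0.1945 |R|=0.8055
  mid=-1.30612 |R|=0.30612 →hi
  mid=-1.86195 |R|=0.86195 →hi
  mid=-2.13986 |R|=1.13986 →lo
  mid=-2.00090 |R|=1.00090 →lo
  mid=-1.93142 |R|=0.93142 →hi
  mid=-1.96616 |R|=0.96616 →hi
  mid=-1.98353 |R|=0.98353 →hi
  ...
  [-2.00009,-1.99995] ⇒ x*=-2.0000
Stable set (-2.0000, 0).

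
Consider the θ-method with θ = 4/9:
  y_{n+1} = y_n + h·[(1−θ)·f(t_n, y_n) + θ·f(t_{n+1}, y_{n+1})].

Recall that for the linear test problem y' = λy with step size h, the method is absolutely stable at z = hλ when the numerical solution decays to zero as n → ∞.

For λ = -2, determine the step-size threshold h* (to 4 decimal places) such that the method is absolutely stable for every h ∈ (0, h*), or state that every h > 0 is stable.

(-18.0000,0); λ=-2 ⇒ h* = (18)/2 = 9.0000.

With y'=λy (z=hλ):
  y_{n+1} = y_n + z·[5/9·y_n + 4/9·y_{n+1}] ⇒ (1 − 4/9z)y_{n+1} = (1 + 5/9z)y_n
  ⇒ R(z) = (1 + 5/9z)/(1 − 4/9z).

Solve |R(x)|<1 on ℝ⁻.
x=-0.79: |R|=0.4153
R=−1: 1+5/9x = −1+4/9x ⇒ -1/9x=2 ⇒ x=2/(-1/9)=-18.0000
Confirm numerically:
  x=-17.694: |R|=0.99616 <1
  x=-16.416: |R|=0.97878 <1
  x=-12.367: |R|=0.90366 <1
  x=-8.578: |R|=0.78246 <1
  x=-18.498: |R|=1.00600 >1
  x=-18.065: |R|=1.00080 >1
  x=-18.022: |R|=1.00027 >1
Interval (-18.0000, 0).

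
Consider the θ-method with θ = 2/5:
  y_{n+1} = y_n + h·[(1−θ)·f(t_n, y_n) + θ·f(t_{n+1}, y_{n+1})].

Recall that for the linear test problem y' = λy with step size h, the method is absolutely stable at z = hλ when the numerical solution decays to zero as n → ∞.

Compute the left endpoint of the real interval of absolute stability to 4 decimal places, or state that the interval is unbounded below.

With y'=λy (z=hλ):
  y_{n+1} = y_n + z·[3/5·y_n + 2/5·y_{n+1}] ⇒ (1 − 2/5z)y_{n+1} = (1 + 3/5z)y_n
  R(z) = (1 + 3/5z)/(1 − 2/5z).

Need |R(x)|<1, x<0.
x=-1.4: |R|=0.1026
R=−1: 1+3/5x = −1+2/5x ⇒ -1/5x=2 ⇒ x=2/(-1/5)=-10.0000
Confirm numerically:
  x=-8.951: |R|=0.95420 <1
  x=-6.141: |R|=0.77670 <1
  x=-5.129: |R|=0.68076 <1
  x=-4.408: |R|=0.59525 <1
  x=-10.246: |R|=1.00965 >1
  x=-10.041: |R|=1.00163 >1
Stable set (-10.0000, 0).

z* = -10.0000.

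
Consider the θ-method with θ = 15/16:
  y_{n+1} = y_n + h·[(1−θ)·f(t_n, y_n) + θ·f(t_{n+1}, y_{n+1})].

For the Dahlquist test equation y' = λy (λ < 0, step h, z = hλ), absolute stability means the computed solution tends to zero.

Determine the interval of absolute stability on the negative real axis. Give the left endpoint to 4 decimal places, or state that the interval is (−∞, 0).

unbounded; (−∞, 0).

Test eqn y'=λy, z=hλ:
  y_{n+1} = y_n + z·[1/16·y_n + 15/16·y_{n+1}] ⇒ (1 − 15/16z)y_{n+1} = (1 + 1/16z)y_n
  ⇒ R(z) = (1 + 1/16z)/(1 − 15/16z).

Solve |R(x)|<1 on ℝ⁻.
x=-1.11: |R|=0.4560
x=-2: |R|=0.3043
x=-10: |R|=0.0361
x=-100: |R|=0.0554
θ=15/16≥1/2 ⇒ |1+1/16x|<|1−15/16x| ∀x<0 ⇒ stable on all of ℝ⁻.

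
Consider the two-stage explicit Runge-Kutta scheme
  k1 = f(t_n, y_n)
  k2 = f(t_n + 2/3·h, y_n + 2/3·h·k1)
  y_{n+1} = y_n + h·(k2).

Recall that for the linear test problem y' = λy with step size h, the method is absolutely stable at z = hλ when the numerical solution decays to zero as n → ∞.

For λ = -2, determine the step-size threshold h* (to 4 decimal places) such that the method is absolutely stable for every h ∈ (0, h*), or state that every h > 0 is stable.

(-1.5000,0); λ=-2 ⇒ h* = (3/2)/2 = 0.7500.

With y'=λy (z=hλ):
  k1=λy_n ⇒ h·k1=z·y_n;  k2=λ(1+2/3z)y_n ⇒ h·k2=z(1+2/3z)y_n
  y_{n+1}/y_n = 1 + z(1+2/3z) = 1 + z + 2/3z²
  Hence R(z) = 1 + z + 2/3z².

Solve |R(x)|<1 on ℝ⁻.
x=-0.92: |R|=0.6443
R=1: x+2/3x²=0 ⇒ x=−3/2=-1.5000; min R=1−1/(4·2/3)=0.6250>−1
Confirm numerically:
  x=-1.174: |R|=0.74485 <1
  x=-0.854: |R|=0.63221 <1
  x=-0.704: |R|=0.62641 <1
  x=-0.701: |R|=0.62660 <1
  x=-1.959: |R|=1.59945 >1
  x=-1.605: |R|=1.11235 >1
Stable set (-1.5000, 0).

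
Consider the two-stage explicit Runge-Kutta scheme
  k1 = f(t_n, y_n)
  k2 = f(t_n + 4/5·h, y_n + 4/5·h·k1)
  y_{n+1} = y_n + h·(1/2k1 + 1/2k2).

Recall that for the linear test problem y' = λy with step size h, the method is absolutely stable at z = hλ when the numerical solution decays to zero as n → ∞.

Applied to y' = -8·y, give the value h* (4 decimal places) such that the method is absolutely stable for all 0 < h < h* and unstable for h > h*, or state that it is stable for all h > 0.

(-2.5000,0); λ=-8 ⇒ h* = (5/2)/8 = 0.3125.

Test eqn y'=λy, z=hλ:
  k1=λy_n ⇒ h·k1=z·y_n;  k2=λ(1+4/5z)y_n ⇒ h·k2=z(1+4/5z)y_n
  y_{n+1}/y_n = 1 + 1/2z + 1/2z(1+4/5z) = 1 + z + 2/5z²
  so R(z) = 1 + z + 2/5z².

Solve |R(x)|<1 on ℝ⁻.
x=-0.37: |R|=0.6848
R=1: x+2/5x²=0 ⇒ x=−5/2=-2.5000; min R=1−1/(4·2/5)=0.3750>−1
Confirm numerically:
  x=-1.839: |R|=0.51377 <1
  x=-1.401: |R|=0.38412 <1
  x=-1.057: |R|=0.38990 <1
  x=-2.720: |R|=1.23936 >1
  x=-2.643: |R|=1.15118 >1
Stable set (-2.5000, 0).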